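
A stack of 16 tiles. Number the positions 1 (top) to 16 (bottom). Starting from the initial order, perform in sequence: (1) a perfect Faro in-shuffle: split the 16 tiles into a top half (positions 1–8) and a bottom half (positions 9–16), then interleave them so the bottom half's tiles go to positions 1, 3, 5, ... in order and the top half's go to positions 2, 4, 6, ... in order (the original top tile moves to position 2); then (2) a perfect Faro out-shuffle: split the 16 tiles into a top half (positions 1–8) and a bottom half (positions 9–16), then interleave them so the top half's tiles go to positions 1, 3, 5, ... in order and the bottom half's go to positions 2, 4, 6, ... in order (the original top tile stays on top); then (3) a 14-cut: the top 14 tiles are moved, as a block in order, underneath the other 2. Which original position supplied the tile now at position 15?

Undo the operations in reverse order, starting from position 15:
  undo op 3 (cut 14): 15 ← 13
  undo op 2 (out-shuffle, from top half): 13 ← 7
  undo op 1 (in-shuffle, from bottom half): 7 ← 12
So the tile at position 15 came from original position 12.

12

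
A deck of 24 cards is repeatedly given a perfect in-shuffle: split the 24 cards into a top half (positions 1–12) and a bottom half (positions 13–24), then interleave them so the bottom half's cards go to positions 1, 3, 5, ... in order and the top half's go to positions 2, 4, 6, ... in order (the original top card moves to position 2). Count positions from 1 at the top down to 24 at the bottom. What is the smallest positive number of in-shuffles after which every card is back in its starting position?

20

The in-shuffle permutes the 24 positions with cycle lengths [4, 20].
Every card is home exactly when every cycle has completed a whole number of laps, i.e. after lcm(4, 20) = 20 in-shuffles.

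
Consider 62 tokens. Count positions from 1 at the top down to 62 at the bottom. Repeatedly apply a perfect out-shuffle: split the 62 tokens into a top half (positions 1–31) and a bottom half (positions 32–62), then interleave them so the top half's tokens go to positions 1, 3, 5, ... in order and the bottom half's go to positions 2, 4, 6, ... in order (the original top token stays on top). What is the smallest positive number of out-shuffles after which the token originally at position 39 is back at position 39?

60

Follow position 39 under repeated out-shuffles:
39 → 16 → 31 → 61 → 60 → 58 → 54 → 46 → ... → 39 (length 60)
It first returns after 60 out-shuffles.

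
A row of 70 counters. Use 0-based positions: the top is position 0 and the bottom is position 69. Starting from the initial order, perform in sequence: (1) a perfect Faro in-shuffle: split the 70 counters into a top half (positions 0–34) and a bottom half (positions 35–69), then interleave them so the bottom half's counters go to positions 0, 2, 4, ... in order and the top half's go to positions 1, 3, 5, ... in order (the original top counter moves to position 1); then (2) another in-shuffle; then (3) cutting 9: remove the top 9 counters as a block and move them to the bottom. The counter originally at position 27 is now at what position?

Track the counter from position 27 forward through each operation:
  after op 1 (in-shuffle): 27 → 55
  after op 2 (in-shuffle): 55 → 40
  after op 3 (cut 9): 40 → 31

31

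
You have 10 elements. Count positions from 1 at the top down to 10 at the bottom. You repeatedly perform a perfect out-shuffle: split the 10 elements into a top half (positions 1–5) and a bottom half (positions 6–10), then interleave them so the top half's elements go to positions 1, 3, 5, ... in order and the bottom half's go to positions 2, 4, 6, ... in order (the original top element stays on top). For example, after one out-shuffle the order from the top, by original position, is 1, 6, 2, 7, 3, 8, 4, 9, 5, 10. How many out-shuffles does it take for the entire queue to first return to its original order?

6

The out-shuffle permutes the 10 positions with cycle lengths [1, 1, 2, 6].
Every element is home exactly when every cycle has completed a whole number of laps, i.e. after lcm(1, 2, 6) = 6 out-shuffles.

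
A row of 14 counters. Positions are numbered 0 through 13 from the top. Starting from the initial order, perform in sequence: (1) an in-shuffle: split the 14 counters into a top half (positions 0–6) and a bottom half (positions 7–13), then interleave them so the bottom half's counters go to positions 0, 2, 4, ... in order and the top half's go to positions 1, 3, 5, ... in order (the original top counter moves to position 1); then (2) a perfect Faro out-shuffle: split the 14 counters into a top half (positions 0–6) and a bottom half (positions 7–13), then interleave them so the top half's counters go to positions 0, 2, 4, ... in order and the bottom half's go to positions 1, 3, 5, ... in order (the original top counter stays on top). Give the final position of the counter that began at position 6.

13

Track the counter from position 6 forward through each operation:
  after op 1 (in-shuffle): 6 → 13
  after op 2 (out-shuffle): 13 → 13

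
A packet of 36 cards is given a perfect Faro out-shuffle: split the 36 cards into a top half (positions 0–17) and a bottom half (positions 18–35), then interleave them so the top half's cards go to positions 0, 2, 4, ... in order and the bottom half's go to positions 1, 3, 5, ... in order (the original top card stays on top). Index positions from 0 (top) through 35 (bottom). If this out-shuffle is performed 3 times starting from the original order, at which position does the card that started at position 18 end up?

4

Track the card's position through each out-shuffle:
18 → 1 → 2 → 4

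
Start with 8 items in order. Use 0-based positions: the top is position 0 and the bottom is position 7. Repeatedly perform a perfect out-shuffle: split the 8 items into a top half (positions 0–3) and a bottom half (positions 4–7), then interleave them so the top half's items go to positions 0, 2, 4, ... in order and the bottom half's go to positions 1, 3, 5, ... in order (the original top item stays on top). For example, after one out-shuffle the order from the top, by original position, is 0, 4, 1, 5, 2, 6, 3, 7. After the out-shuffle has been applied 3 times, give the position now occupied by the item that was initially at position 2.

Track the item's position through each out-shuffle:
2 → 4 → 1 → 2

2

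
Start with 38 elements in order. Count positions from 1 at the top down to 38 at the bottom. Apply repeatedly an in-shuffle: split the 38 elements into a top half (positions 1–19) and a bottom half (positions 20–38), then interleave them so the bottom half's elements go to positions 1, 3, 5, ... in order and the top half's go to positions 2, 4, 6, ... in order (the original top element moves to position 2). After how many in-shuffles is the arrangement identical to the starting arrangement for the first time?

The in-shuffle permutes the 38 positions with cycle lengths [2, 12, 12, 12].
Every element is home exactly when every cycle has completed a whole number of laps, i.e. after lcm(2, 12) = 12 in-shuffles.

12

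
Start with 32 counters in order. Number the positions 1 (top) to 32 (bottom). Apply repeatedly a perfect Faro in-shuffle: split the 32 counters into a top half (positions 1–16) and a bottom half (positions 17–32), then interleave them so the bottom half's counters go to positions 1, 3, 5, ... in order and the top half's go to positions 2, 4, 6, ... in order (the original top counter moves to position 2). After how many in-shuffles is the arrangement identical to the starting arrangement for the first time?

10

The in-shuffle permutes the 32 positions with cycle lengths [2, 10, 10, 10].
Every counter is home exactly when every cycle has completed a whole number of laps, i.e. after lcm(2, 10) = 10 in-shuffles.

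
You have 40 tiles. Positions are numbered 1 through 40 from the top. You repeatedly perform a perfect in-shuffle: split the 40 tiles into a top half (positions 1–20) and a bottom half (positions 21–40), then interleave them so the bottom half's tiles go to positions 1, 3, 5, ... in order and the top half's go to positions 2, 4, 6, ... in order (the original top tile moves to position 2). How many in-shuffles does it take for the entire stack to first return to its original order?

The in-shuffle permutes the 40 positions with cycle lengths [20, 20].
Every tile is home exactly when every cycle has completed a whole number of laps, i.e. after lcm(20) = 20 in-shuffles.

20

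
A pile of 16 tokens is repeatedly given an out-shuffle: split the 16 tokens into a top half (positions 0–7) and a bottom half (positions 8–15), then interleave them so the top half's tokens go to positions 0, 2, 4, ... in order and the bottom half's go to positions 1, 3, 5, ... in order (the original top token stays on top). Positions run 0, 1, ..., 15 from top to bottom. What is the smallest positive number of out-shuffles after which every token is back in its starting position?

The out-shuffle permutes the 16 positions with cycle lengths [1, 1, 2, 4, 4, 4].
Every token is home exactly when every cycle has completed a whole number of laps, i.e. after lcm(1, 2, 4) = 4 out-shuffles.

4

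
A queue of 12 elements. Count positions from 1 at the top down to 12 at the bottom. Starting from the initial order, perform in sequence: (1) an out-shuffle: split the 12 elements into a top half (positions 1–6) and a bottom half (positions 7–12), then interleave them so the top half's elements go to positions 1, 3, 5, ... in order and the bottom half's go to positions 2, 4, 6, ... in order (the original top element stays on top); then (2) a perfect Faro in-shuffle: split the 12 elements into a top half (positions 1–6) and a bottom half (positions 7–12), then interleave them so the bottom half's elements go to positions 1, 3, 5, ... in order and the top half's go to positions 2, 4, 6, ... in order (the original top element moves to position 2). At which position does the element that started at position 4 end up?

1

Track the element from position 4 forward through each operation:
  after op 1 (out-shuffle): 4 → 7
  after op 2 (in-shuffle): 7 → 1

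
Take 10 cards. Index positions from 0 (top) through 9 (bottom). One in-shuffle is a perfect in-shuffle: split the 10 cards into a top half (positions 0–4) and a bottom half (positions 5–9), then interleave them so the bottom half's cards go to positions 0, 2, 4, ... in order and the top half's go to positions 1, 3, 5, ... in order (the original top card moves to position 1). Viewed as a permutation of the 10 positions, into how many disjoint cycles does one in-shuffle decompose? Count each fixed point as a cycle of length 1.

Trace each unvisited position around until it returns:
(0 1 3 7 4 9 8 6 2 5)
1 cycle in total.

1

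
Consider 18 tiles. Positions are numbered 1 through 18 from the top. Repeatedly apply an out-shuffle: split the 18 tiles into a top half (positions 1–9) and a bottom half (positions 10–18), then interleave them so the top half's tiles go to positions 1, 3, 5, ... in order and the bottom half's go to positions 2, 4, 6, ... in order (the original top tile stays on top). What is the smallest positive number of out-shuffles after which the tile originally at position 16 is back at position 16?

8

Follow position 16 under repeated out-shuffles:
16 → 14 → 10 → 2 → 3 → 5 → 9 → 17 → 16
It first returns after 8 out-shuffles.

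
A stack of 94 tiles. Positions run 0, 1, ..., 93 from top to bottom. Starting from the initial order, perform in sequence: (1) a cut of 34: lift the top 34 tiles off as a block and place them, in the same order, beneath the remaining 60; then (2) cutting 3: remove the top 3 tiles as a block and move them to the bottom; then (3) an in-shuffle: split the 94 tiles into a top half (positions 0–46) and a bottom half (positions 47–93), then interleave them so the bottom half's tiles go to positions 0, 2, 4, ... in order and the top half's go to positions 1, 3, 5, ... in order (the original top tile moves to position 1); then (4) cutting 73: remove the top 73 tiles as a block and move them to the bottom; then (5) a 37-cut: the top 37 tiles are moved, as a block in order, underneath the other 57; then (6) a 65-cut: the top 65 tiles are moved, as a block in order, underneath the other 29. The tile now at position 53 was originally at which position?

10

Undo the operations in reverse order, starting from position 53:
  undo op 6 (cut 65): 53 ← 24
  undo op 5 (cut 37): 24 ← 61
  undo op 4 (cut 73): 61 ← 40
  undo op 3 (in-shuffle, from bottom half): 40 ← 67
  undo op 2 (cut 3): 67 ← 70
  undo op 1 (cut 34): 70 ← 10
So the tile at position 53 came from original position 10.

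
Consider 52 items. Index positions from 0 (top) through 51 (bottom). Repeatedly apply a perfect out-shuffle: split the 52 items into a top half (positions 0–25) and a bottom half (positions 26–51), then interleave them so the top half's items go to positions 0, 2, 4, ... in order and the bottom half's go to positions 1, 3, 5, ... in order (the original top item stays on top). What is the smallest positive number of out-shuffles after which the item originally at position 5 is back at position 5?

8

Follow position 5 under repeated out-shuffles:
5 → 10 → 20 → 40 → 29 → 7 → 14 → 28 → 5
It first returns after 8 out-shuffles.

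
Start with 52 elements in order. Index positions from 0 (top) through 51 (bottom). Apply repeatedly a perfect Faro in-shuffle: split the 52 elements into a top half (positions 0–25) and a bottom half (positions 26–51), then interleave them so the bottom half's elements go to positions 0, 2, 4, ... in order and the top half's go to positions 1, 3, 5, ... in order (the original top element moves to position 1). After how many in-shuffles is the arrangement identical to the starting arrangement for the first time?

The in-shuffle permutes the 52 positions with cycle lengths [52].
Every element is home exactly when every cycle has completed a whole number of laps, i.e. after lcm(52) = 52 in-shuffles.

52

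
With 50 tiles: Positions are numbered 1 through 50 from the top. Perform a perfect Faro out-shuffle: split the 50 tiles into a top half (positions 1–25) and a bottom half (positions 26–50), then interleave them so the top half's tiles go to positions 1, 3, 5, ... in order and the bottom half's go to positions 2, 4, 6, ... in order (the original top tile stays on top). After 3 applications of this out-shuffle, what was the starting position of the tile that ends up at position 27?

41

Work backwards from position 27, undoing one out-shuffle at a time:
27 ← 14 ← 32 ← 41
So the tile now at position 27 started at position 41.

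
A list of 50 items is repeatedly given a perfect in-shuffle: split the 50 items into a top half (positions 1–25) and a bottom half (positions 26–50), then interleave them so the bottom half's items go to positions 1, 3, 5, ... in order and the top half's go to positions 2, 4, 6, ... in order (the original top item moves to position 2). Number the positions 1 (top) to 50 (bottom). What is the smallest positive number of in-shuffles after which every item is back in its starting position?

The in-shuffle permutes the 50 positions with cycle lengths [2, 8, 8, 8, 8, 8, 8].
Every item is home exactly when every cycle has completed a whole number of laps, i.e. after lcm(2, 8) = 8 in-shuffles.

8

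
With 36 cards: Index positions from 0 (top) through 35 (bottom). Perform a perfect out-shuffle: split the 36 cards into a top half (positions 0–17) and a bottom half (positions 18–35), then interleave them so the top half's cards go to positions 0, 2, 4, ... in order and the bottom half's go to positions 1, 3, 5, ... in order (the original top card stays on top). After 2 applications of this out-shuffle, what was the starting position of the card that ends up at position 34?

26

Work backwards from position 34, undoing one out-shuffle at a time:
34 ← 17 ← 26
So the card now at position 34 started at position 26.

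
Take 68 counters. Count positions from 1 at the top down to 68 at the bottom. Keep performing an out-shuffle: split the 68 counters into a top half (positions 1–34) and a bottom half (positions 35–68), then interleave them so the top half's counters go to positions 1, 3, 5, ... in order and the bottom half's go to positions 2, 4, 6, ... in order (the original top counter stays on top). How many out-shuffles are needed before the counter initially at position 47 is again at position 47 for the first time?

Follow position 47 under repeated out-shuffles:
47 → 26 → 51 → 34 → 67 → 66 → 64 → 60 → ... → 47 (length 66)
It first returns after 66 out-shuffles.

66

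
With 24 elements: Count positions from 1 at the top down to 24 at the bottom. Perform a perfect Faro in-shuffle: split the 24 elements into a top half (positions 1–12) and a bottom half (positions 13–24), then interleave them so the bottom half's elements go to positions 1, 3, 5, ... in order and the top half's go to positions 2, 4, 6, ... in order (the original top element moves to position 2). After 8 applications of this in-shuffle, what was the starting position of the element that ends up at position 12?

Work backwards from position 12, undoing one in-shuffle at a time:
12 ← 6 ← 3 ← 14 ← 7 ← 16 ← 8 ← 4 ← 2
So the element now at position 12 started at position 2.

2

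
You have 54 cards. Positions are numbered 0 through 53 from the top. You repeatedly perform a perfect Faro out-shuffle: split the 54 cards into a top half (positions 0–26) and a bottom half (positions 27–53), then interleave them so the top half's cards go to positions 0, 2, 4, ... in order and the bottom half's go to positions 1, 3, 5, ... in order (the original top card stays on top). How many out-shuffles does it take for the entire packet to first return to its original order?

52

The out-shuffle permutes the 54 positions with cycle lengths [1, 1, 52].
Every card is home exactly when every cycle has completed a whole number of laps, i.e. after lcm(1, 52) = 52 out-shuffles.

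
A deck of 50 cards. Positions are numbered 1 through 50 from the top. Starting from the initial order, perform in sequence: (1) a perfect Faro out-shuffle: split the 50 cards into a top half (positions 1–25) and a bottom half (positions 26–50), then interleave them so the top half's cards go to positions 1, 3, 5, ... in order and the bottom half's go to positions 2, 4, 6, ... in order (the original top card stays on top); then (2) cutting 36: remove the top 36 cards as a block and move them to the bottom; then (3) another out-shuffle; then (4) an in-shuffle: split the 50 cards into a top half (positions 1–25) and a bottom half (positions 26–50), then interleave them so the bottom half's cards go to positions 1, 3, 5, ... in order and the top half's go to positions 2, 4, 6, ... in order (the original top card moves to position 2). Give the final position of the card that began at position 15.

21

Track the card from position 15 forward through each operation:
  after op 1 (out-shuffle): 15 → 29
  after op 2 (cut 36): 29 → 43
  after op 3 (out-shuffle): 43 → 36
  after op 4 (in-shuffle): 36 → 21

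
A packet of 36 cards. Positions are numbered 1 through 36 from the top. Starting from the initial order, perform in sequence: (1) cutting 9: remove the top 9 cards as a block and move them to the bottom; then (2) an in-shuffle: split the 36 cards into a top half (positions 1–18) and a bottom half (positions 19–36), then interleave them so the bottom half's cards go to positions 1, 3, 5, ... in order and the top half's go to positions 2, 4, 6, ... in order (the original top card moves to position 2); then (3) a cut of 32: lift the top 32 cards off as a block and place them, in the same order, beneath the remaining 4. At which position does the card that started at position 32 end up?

Track the card from position 32 forward through each operation:
  after op 1 (cut 9): 32 → 23
  after op 2 (in-shuffle): 23 → 9
  after op 3 (cut 32): 9 → 13

13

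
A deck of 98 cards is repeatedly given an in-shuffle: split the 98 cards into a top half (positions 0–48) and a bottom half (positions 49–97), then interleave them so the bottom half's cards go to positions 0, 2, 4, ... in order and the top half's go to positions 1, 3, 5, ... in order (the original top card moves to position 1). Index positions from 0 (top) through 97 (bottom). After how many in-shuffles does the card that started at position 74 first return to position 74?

10

Follow position 74 under repeated in-shuffles:
74 → 50 → 2 → 5 → 11 → 23 → 47 → 95 → 92 → 86 → 74
It first returns after 10 in-shuffles.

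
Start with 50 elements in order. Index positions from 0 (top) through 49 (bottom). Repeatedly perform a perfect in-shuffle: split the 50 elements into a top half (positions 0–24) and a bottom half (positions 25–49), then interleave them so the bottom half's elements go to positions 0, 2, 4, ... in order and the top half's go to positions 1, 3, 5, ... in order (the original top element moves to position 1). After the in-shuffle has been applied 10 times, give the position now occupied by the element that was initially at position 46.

Track the element's position through each in-shuffle:
46 → 42 → 34 → 18 → 37 → 24 → 49 → 48 → 46 → 42 → 34

34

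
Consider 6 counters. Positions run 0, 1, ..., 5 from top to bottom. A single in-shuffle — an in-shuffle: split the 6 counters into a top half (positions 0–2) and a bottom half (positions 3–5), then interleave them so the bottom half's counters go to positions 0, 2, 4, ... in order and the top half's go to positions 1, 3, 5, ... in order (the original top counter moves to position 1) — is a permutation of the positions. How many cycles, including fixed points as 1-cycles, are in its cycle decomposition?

2

Trace each unvisited position around until it returns:
(0 1 3) (2 5 4)
2 cycles in total.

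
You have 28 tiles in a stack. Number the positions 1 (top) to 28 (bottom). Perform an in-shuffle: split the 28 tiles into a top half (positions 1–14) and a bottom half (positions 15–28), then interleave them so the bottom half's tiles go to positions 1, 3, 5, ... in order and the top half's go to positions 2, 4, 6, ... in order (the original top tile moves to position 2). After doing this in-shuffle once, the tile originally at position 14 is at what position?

Track the tile's position through each in-shuffle:
14 → 28

28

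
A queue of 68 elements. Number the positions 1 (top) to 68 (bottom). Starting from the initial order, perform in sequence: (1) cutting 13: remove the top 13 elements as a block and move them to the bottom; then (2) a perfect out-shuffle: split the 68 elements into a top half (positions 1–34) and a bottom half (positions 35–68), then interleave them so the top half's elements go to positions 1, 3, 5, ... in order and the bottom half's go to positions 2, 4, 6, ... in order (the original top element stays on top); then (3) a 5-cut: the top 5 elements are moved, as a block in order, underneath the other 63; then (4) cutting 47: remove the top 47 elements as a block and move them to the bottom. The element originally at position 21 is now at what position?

Track the element from position 21 forward through each operation:
  after op 1 (cut 13): 21 → 8
  after op 2 (out-shuffle): 8 → 15
  after op 3 (cut 5): 15 → 10
  after op 4 (cut 47): 10 → 31

31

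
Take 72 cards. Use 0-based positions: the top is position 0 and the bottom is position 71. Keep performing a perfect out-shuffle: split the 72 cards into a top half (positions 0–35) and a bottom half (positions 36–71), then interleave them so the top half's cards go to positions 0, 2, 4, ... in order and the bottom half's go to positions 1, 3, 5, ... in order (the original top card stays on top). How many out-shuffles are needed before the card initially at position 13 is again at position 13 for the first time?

Follow position 13 under repeated out-shuffles:
13 → 26 → 52 → 33 → 66 → 61 → 51 → 31 → ... → 13 (length 35)
It first returns after 35 out-shuffles.

35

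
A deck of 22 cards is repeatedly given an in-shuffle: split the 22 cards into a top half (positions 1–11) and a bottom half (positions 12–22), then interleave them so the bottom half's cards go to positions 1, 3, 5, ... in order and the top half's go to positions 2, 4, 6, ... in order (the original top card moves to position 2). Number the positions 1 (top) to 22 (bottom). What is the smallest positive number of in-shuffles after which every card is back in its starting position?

11

The in-shuffle permutes the 22 positions with cycle lengths [11, 11].
Every card is home exactly when every cycle has completed a whole number of laps, i.e. after lcm(11) = 11 in-shuffles.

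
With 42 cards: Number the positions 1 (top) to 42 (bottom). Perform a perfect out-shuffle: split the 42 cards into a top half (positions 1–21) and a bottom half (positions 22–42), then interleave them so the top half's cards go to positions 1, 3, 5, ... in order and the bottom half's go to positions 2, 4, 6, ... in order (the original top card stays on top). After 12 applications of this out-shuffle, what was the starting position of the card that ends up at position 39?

12

Work backwards from position 39, undoing one out-shuffle at a time:
39 ← 20 ← 31 ← 16 ← 29 ← 15 ← 8 ← 25 ← 13 ← 7 ← 4 ← 23 ← 12
So the card now at position 39 started at position 12.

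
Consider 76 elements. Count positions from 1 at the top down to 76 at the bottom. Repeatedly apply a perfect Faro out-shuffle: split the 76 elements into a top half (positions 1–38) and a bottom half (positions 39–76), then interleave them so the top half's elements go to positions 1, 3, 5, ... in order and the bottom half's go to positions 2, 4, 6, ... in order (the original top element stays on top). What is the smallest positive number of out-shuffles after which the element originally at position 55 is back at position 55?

Follow position 55 under repeated out-shuffles:
55 → 34 → 67 → 58 → 40 → 4 → 7 → 13 → 25 → 49 → 22 → 43 → 10 → 19 → 37 → 73 → 70 → 64 → 52 → 28 → 55
It first returns after 20 out-shuffles.

20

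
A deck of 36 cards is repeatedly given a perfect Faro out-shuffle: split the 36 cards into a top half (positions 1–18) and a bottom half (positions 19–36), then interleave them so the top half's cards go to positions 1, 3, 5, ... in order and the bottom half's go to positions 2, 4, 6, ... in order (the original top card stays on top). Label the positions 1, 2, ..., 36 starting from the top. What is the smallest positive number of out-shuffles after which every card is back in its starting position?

The out-shuffle permutes the 36 positions with cycle lengths [1, 1, 3, 3, 4, 12, 12].
Every card is home exactly when every cycle has completed a whole number of laps, i.e. after lcm(1, 3, 4, 12) = 12 out-shuffles.

12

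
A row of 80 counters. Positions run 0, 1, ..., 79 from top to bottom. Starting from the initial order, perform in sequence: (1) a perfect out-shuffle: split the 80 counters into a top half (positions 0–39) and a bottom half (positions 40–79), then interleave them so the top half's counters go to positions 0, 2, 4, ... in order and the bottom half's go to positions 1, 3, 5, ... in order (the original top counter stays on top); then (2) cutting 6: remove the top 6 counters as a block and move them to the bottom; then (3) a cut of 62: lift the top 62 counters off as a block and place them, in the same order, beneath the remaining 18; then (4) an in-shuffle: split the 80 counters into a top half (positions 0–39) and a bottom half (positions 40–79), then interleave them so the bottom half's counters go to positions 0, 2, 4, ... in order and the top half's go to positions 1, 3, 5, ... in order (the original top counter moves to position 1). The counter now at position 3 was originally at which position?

74

Undo the operations in reverse order, starting from position 3:
  undo op 4 (in-shuffle, from top half): 3 ← 1
  undo op 3 (cut 62): 1 ← 63
  undo op 2 (cut 6): 63 ← 69
  undo op 1 (out-shuffle, from bottom half): 69 ← 74
So the counter at position 3 came from original position 74.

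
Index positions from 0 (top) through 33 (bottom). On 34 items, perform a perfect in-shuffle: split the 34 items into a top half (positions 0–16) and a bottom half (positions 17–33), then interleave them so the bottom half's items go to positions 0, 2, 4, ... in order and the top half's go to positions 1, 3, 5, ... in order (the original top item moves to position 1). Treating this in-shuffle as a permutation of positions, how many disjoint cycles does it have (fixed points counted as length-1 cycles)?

5

Trace each unvisited position around until it returns:
(0 1 3 7 15 31 ... len 12) (2 5 11 23 12 25 ... len 12) (4 9 19) (6 13 27 20) (14 29 24)
5 cycles in total.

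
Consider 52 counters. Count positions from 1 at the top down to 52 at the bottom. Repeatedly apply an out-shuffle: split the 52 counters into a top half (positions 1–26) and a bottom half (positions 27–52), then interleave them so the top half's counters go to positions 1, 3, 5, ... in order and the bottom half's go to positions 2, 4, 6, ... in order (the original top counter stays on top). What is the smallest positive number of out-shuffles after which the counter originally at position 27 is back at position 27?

8

Follow position 27 under repeated out-shuffles:
27 → 2 → 3 → 5 → 9 → 17 → 33 → 14 → 27
It first returns after 8 out-shuffles.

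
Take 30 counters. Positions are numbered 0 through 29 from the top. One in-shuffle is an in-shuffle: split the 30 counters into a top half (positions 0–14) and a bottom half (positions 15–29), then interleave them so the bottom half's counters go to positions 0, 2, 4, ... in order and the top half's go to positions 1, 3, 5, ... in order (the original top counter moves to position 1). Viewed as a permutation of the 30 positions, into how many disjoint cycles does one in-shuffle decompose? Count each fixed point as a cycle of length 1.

Trace each unvisited position around until it returns:
(0 1 3 7 15) (2 5 11 23 16) (4 9 19 8 17) (6 13 27 24 18) (10 21 12 25 20) (14 29 28 26 22)
6 cycles in total.

6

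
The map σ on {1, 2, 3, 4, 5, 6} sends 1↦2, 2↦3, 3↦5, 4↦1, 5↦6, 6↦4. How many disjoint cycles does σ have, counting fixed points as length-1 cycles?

Cycle decomposition: (1 2 3 5 6 4).
1 cycle.

1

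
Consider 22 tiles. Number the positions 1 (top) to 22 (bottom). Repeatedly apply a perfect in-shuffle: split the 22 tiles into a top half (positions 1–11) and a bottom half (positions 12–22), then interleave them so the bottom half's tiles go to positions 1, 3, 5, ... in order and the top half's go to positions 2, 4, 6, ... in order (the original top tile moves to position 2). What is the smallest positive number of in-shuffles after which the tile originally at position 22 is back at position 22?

11

Follow position 22 under repeated in-shuffles:
22 → 21 → 19 → 15 → 7 → 14 → 5 → 10 → 20 → 17 → 11 → 22
It first returns after 11 in-shuffles.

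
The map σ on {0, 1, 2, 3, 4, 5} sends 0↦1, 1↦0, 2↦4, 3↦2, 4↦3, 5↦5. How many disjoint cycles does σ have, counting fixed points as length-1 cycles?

Cycle decomposition: (0 1) (2 4 3) (5).
3 cycles.

3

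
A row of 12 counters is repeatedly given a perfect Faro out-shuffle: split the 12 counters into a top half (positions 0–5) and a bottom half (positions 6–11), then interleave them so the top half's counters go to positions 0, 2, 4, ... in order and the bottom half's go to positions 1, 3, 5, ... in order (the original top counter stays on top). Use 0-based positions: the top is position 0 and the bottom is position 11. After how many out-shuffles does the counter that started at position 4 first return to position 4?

Follow position 4 under repeated out-shuffles:
4 → 8 → 5 → 10 → 9 → 7 → 3 → 6 → 1 → 2 → 4
It first returns after 10 out-shuffles.

10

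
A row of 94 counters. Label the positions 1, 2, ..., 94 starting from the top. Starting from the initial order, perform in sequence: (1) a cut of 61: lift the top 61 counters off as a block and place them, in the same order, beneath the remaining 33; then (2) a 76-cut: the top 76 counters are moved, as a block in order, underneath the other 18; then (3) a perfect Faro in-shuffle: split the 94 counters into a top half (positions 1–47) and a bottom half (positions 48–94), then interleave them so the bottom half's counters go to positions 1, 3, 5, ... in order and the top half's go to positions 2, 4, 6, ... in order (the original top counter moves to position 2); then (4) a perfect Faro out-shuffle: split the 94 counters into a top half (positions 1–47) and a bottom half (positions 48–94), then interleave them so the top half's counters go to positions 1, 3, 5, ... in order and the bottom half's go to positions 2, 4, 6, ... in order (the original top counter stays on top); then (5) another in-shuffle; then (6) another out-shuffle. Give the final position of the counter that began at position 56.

Track the counter from position 56 forward through each operation:
  after op 1 (cut 61): 56 → 89
  after op 2 (cut 76): 89 → 13
  after op 3 (in-shuffle): 13 → 26
  after op 4 (out-shuffle): 26 → 51
  after op 5 (in-shuffle): 51 → 7
  after op 6 (out-shuffle): 7 → 13

13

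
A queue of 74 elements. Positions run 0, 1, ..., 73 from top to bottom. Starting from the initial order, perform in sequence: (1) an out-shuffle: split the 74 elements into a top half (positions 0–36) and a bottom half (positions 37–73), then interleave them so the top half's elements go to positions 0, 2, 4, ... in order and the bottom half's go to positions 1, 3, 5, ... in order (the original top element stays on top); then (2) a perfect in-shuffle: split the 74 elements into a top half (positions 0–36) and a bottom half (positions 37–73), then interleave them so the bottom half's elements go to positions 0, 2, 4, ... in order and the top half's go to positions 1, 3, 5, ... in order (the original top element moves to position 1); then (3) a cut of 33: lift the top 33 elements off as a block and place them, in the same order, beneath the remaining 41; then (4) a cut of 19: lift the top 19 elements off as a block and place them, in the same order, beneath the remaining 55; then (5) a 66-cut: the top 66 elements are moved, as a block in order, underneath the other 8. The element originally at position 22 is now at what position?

44

Track the element from position 22 forward through each operation:
  after op 1 (out-shuffle): 22 → 44
  after op 2 (in-shuffle): 44 → 14
  after op 3 (cut 33): 14 → 55
  after op 4 (cut 19): 55 → 36
  after op 5 (cut 66): 36 → 44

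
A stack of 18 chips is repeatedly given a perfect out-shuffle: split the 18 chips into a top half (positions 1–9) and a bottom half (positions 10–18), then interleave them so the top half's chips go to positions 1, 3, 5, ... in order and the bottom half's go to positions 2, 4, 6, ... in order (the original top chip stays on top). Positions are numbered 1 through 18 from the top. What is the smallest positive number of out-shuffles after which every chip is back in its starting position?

8

The out-shuffle permutes the 18 positions with cycle lengths [1, 1, 8, 8].
Every chip is home exactly when every cycle has completed a whole number of laps, i.e. after lcm(1, 8) = 8 out-shuffles.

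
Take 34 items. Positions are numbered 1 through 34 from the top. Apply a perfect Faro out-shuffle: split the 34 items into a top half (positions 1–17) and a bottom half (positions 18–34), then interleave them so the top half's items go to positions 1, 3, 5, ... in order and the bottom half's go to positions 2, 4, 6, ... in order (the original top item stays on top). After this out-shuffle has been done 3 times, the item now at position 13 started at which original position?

19

Work backwards from position 13, undoing one out-shuffle at a time:
13 ← 7 ← 4 ← 19
So the item now at position 13 started at position 19.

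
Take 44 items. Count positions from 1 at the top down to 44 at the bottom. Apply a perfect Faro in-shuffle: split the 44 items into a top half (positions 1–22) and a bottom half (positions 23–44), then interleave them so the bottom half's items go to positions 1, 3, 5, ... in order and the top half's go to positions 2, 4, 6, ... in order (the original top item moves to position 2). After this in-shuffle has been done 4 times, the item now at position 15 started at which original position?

15

Work backwards from position 15, undoing one in-shuffle at a time:
15 ← 30 ← 15 ← 30 ← 15
So the item now at position 15 started at position 15.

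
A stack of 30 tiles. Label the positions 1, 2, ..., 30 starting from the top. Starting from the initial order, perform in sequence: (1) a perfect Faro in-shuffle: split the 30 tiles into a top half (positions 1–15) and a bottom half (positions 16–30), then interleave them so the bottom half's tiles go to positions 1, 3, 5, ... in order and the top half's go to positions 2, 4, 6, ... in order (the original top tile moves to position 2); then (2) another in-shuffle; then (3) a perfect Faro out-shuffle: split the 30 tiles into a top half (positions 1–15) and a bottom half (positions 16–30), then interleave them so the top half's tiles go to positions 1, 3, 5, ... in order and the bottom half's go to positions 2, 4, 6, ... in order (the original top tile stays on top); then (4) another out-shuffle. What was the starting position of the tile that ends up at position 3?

4

Undo the operations in reverse order, starting from position 3:
  undo op 4 (out-shuffle, from top half): 3 ← 2
  undo op 3 (out-shuffle, from bottom half): 2 ← 16
  undo op 2 (in-shuffle, from top half): 16 ← 8
  undo op 1 (in-shuffle, from top half): 8 ← 4
So the tile at position 3 came from original position 4.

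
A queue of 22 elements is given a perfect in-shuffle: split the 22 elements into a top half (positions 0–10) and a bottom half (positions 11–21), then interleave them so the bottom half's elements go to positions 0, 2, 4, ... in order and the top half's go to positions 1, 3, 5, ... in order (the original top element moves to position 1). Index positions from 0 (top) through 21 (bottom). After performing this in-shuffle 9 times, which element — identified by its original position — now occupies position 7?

Work backwards from position 7, undoing one in-shuffle at a time:
7 ← 3 ← 1 ← 0 ← 11 ← 5 ← 2 ← 12 ← 17 ← 8
So the element now at position 7 started at position 8.

8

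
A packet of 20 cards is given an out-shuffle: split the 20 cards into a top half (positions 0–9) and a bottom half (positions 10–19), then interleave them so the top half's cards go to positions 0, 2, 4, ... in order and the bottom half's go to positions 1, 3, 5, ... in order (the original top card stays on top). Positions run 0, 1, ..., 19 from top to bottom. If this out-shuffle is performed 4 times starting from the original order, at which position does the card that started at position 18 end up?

Track the card's position through each out-shuffle:
18 → 17 → 15 → 11 → 3

3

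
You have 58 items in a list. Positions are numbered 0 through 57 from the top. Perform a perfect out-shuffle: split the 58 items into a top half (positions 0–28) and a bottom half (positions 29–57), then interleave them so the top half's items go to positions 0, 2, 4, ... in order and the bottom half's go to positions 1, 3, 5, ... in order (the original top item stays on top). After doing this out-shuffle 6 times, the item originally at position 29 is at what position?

Track the item's position through each out-shuffle:
29 → 1 → 2 → 4 → 8 → 16 → 32

32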